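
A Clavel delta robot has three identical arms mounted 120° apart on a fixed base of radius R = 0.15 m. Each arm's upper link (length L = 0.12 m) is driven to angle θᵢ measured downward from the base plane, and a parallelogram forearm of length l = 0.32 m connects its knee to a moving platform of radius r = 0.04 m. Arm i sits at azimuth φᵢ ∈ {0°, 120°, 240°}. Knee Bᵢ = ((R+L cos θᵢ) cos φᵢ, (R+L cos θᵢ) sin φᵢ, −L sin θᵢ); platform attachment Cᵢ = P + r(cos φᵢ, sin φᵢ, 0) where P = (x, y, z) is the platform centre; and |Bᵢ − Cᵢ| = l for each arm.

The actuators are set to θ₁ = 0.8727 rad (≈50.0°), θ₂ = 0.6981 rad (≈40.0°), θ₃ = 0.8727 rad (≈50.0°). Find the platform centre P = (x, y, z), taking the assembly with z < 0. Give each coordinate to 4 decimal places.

(-0.0113, 0.0196, -0.3422)

arm 1 at φ=0.0°: e+L cos θ1 = 0.1871;  centre 1 = (0.1871, 0.0000, -0.0919)
centre 2 = (0.2019·cos120.0°, 0.2019·sin120.0°, -0.0771) = (-0.1010, 0.1749, -0.0771)
arm 3 at φ=240.0°: e+L cos θ3 = 0.1871;  centre 3 = (-0.0936, -0.1621, -0.0919)
subtract pairs → two planes through P
linear system: -0.5762x+0.3497y = 0.0033−0.0296z; -0.5614x+-0.3241y = 0.0000−0.0000z
Cramer: x(z) = -0.0028+0.0250z;  y(z) = 0.0048-0.0434z
into |P−centre ₁|² = l²: 1.0025z² + 0.1739z + -0.0579 = 0;  Δ = 0.2623;  z = -0.3422 or 0.1687 → z<0 root = -0.3422
x = -0.0113, y = 0.0196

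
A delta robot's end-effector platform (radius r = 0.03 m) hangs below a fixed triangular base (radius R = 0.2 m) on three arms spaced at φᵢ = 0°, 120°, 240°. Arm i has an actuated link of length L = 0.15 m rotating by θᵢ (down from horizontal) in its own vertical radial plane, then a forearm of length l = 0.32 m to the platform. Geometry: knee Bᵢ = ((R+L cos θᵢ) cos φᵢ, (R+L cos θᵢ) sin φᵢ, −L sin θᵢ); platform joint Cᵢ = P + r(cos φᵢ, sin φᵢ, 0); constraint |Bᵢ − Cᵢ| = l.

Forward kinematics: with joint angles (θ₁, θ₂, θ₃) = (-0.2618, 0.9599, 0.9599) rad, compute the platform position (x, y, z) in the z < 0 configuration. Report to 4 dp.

O1 = (0.3149·cos0.0°, 0.3149·sin0.0°, 0.0388) = (0.3149, 0.0000, 0.0388)
φ2=120.0°: virtual centre (-0.1280, 0.2217, -0.1229), radius l
arm 3 at φ=240.0°: (R−r)+L cos θ3 = 0.2560;  O3 = (-0.1280, -0.2217, -0.1229)
subtract pairs → two planes through P
plane₁₂: -0.8858x+0.4435y+-0.3234z = -0.0200
det = 0.7857;  x = 0.0226+-0.3651z,  y = 0.0000+0.0000z
into |P−O₁|² = l²: 1.1333z² + 0.1358z + -0.0155 = 0;  Δ = 0.0885;  z = -0.1911 or 0.0713 → z<0 root = -0.1911
x = 0.0924, y = 0.0000

(0.0924, 0.0000, -0.1911)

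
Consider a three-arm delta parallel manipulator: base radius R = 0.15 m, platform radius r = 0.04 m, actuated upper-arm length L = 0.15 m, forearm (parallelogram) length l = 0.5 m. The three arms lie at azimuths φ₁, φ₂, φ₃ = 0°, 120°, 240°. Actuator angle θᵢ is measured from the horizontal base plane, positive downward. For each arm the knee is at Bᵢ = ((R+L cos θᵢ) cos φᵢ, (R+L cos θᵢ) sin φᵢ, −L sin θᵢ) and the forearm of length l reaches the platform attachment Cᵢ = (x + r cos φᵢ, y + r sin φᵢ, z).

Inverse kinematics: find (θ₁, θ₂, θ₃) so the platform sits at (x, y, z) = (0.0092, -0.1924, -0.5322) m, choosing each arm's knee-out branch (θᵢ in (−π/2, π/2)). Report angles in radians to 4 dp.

θ₁ = 0.8730, θ₂ = 1.3965, θ₃ = 0.3492

rotate P by −φ1: (0.0092, -0.1924, -0.5322)
  A=0.1008, B=-0.5322, C=(l²−L²−A²−y'²−z²)/(2L)=-0.3431
  θ1 = atan2(B,A) + arccos(C/0.5417) = 0.8730
φ2=120.0° → target in arm frame (-0.1712, 0.0882)
  A cos θ + B sin θ = C:  0.2812·cos θ + -0.5322·sin θ = -0.4754
  γ=atan2(-0.5322,0.2812)=-1.0847;  ψ=arccos(-0.7897)=2.4812;  θ2=γ+ψ≈1.3965
arm 3 (φ=240.0°): x'=0.1620, y'=0.1042
  A cos θ + B sin θ = C:  -0.0520·cos θ + -0.5322·sin θ = -0.2310
  θ3 = atan2(B,A) + arccos(C/0.5347) = 0.3492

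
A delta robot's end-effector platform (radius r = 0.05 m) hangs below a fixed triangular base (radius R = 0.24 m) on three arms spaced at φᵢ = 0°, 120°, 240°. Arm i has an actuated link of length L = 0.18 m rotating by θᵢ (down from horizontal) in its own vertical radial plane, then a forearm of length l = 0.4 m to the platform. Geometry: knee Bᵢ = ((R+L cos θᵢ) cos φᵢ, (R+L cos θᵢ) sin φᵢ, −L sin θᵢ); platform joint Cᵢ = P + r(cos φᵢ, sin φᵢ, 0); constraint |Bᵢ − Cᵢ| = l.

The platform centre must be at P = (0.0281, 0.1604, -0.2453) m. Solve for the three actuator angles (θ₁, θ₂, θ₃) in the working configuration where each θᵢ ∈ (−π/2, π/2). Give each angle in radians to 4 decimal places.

θ₁ = 0.4365, θ₂ = -0.3493, θ₃ = 1.3088

rotate P by −φ1: (0.0281, 0.1604, -0.2453)
  A cos θ + B sin θ = C:  0.1619·cos θ + -0.2453·sin θ = 0.0430
  γ=atan2(-0.2453,0.1619)=-0.9874;  ψ=arccos(0.1464)=1.4239;  θ1=γ+ψ≈0.4365
φ2=120.0° → target in arm frame (0.1249, -0.1045)
  A=0.0651, B=-0.2453, C=(l²−L²−A²−y'²−z²)/(2L)=0.1452
  θ2 = atan2(B,A) + arccos(C/0.2538) = -0.3493
φ3=240.0° → target in arm frame (-0.1530, -0.0559)
  A cos θ + B sin θ = C:  0.3430·cos θ + -0.2453·sin θ = -0.1481
  γ=atan2(-0.2453,0.3430)=-0.6209;  ψ=arccos(-0.3512)=1.9297;  θ3=γ+ψ≈1.3088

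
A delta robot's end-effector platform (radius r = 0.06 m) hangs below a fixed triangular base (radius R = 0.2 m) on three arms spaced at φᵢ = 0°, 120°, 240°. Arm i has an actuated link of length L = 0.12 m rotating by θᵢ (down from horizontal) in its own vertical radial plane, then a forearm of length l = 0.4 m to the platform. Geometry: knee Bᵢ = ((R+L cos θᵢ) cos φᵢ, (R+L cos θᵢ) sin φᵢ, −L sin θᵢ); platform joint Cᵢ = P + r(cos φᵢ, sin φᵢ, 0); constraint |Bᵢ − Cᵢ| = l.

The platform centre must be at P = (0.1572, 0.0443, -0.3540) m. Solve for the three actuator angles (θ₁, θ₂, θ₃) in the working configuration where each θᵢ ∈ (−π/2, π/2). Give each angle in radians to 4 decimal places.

θ₁ = -0.2621, θ₂ = 0.8724, θ₃ = 1.2217

arm 1 (φ=0.0°): x'=0.1572, y'=0.0443
  A cos θ + B sin θ = C:  -0.0172·cos θ + -0.3540·sin θ = 0.0751
  γ=atan2(-0.3540,-0.0172)=-1.6193;  ψ=arccos(0.2119)=1.3573;  θ1=γ+ψ≈-0.2621
φ2=120.0° → target in arm frame (-0.0402, -0.1583)
  A cos θ + B sin θ = C:  0.1802·cos θ + -0.3540·sin θ = -0.1552
  √(A²+B²)=0.3972;  θ2 = -1.0999+1.9723 ≈ 0.8724
rotate P by −φ3: (-0.1170, 0.1140, -0.3540)
  A cos θ + B sin θ = C:  0.2570·cos θ + -0.3540·sin θ = -0.2448
  γ=atan2(-0.3540,0.2570)=-0.9429;  ψ=arccos(-0.5595)=2.1646;  θ3=γ+ψ≈1.2217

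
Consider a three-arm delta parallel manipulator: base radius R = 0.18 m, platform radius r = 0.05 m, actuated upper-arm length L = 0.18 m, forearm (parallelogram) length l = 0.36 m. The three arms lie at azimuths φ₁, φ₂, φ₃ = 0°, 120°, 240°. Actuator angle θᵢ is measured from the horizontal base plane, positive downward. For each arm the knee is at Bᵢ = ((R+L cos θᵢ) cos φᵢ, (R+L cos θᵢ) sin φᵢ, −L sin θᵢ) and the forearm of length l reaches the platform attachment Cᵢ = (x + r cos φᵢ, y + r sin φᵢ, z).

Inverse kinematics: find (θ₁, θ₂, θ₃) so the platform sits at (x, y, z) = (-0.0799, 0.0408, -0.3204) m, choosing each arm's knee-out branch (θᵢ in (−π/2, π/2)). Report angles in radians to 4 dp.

θ₁ = 0.9602, θ₂ = 0.2618, θ₃ = 0.6110

φ1=0.0° → target in arm frame (-0.0799, 0.0408)
  e−x'=0.2099;  (l²−L²−(e−x')²−y'²−z²)/2L = -0.1422
  √(A²+B²)=0.3830;  θ1 = -0.9908+1.9510 ≈ 0.9602
φ2=120.0° → target in arm frame (0.0753, 0.0488)
  A=0.0547, B=-0.3204, C=(l²−L²−A²−y'²−z²)/(2L)=-0.0301
  √(A²+B²)=0.3250;  θ2 = -1.4017+1.6635 ≈ 0.2618
φ3=240.0° → target in arm frame (0.0046, -0.0896)
  e−x'=0.1254;  (l²−L²−(e−x')²−y'²−z²)/2L = -0.0811
  √(A²+B²)=0.3441;  θ3 = -1.1978+1.8088 ≈ 0.6110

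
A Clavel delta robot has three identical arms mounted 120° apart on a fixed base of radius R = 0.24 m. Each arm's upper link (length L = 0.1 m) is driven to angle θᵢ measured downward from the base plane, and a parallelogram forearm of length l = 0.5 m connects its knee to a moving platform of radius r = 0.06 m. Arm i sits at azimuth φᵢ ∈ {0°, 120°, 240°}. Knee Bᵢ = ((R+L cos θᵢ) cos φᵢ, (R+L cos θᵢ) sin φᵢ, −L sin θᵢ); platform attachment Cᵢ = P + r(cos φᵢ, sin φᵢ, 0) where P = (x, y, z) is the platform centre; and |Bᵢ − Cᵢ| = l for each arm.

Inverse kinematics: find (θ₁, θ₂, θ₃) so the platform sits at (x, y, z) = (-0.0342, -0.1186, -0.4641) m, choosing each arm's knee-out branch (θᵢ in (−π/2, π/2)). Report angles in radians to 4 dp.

θ₁ = 0.7853, θ₂ = 1.0474, θ₃ = -0.0875

rotate P by −φ1: (-0.0342, -0.1186, -0.4641)
  A cos θ + B sin θ = C:  0.2142·cos θ + -0.4641·sin θ = -0.1767
  θ1 = atan2(B,A) + arccos(C/0.5111) = 0.7853
φ2=120.0° → target in arm frame (-0.0856, 0.0889)
  A=0.2656, B=-0.4641, C=(l²−L²−A²−y'²−z²)/(2L)=-0.2692
  θ2 = atan2(B,A) + arccos(C/0.5347) = 1.0474
rotate P by −φ3: (0.1198, 0.0297, -0.4641)
  A cos θ + B sin θ = C:  0.0602·cos θ + -0.4641·sin θ = 0.1005
  θ3 = atan2(B,A) + arccos(C/0.4680) = -0.0875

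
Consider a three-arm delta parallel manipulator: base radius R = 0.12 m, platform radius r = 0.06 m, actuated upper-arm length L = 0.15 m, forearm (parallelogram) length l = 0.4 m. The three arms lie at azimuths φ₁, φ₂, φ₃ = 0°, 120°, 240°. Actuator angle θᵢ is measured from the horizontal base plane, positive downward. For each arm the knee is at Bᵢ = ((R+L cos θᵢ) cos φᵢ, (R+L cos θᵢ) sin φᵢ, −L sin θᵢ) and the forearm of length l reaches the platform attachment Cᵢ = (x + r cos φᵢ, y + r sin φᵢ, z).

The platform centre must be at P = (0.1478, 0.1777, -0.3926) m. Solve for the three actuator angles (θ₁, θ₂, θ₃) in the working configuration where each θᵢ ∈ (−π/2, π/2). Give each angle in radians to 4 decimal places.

φ1=0.0° → target in arm frame (0.1478, 0.1777)
  e−x'=-0.0878;  (l²−L²−(e−x')²−y'²−z²)/2L = -0.1864
  γ=atan2(-0.3926,-0.0878)=-1.7908;  ψ=arccos(-0.4633)=2.0526;  θ1=γ+ψ≈0.2617
arm 2 (φ=120.0°): x'=0.0800, y'=-0.2168
  A cos θ + B sin θ = C:  -0.0200·cos θ + -0.3926·sin θ = -0.2135
  θ2 = atan2(B,A) + arccos(C/0.3931) = 0.5233
φ3=240.0° → target in arm frame (-0.2278, 0.0391)
  A=0.2878, B=-0.3926, C=(l²−L²−A²−y'²−z²)/(2L)=-0.3366
  θ3 = atan2(B,A) + arccos(C/0.4868) = 1.3962

θ₁ = 0.2617, θ₂ = 0.5233, θ₃ = 1.3962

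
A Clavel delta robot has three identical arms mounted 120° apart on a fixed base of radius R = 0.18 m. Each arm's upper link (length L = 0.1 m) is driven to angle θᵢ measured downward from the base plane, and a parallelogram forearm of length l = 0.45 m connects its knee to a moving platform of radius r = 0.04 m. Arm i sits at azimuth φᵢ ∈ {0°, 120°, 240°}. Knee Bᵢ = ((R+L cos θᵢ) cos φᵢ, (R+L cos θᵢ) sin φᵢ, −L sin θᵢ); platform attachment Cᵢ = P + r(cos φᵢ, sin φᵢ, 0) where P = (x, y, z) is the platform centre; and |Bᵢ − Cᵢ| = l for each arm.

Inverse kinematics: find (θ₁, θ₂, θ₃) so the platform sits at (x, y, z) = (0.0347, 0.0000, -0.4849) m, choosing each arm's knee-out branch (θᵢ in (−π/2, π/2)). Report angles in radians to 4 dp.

θ₁ = 0.7858, θ₂ = 1.0477, θ₃ = 1.0477

rotate P by −φ1: (0.0347, 0.0000, -0.4849)
  A=0.1053, B=-0.4849, C=(l²−L²−A²−y'²−z²)/(2L)=-0.2686
  θ1 = atan2(B,A) + arccos(C/0.4962) = 0.7858
φ2=120.0° → target in arm frame (-0.0173, -0.0301)
  A cos θ + B sin θ = C:  0.1573·cos θ + -0.4849·sin θ = -0.3415
  √(A²+B²)=0.5098;  θ2 = -1.2570+2.3047 ≈ 1.0477
rotate P by −φ3: (-0.0174, 0.0301, -0.4849)
  e−x'=0.1573;  (l²−L²−(e−x')²−y'²−z²)/2L = -0.3415
  γ=atan2(-0.4849,0.1573)=-1.2570;  ψ=arccos(-0.6698)=2.3047;  θ3=γ+ψ≈1.0477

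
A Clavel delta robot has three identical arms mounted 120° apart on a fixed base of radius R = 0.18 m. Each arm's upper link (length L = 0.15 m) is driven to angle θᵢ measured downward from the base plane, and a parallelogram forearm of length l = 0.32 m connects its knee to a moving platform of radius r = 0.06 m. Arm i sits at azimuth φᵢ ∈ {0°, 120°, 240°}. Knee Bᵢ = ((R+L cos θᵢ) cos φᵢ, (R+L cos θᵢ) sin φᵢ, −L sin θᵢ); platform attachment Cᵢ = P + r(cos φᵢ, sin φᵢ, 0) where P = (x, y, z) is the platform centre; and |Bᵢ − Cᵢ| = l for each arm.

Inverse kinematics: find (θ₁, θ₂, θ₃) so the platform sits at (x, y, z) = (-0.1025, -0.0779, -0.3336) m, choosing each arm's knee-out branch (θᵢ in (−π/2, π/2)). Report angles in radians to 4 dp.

φ1=0.0° → target in arm frame (-0.1025, -0.0779)
  e−x'=0.2225;  (l²−L²−(e−x')²−y'²−z²)/2L = -0.2899
  √(A²+B²)=0.4010;  θ1 = -0.9826+2.3788 ≈ 1.3962
φ2=120.0° → target in arm frame (-0.0162, 0.1277)
  A cos θ + B sin θ = C:  0.1362·cos θ + -0.3336·sin θ = -0.2208
  γ=atan2(-0.3336,0.1362)=-1.1831;  ψ=arccos(-0.6129)=2.2305;  θ2=γ+ψ≈1.0474
arm 3 (φ=240.0°): x'=0.1187, y'=-0.0498
  A=0.0013, B=-0.3336, C=(l²−L²−A²−y'²−z²)/(2L)=-0.1129
  √(A²+B²)=0.3336;  θ3 = -1.5669+1.9161 ≈ 0.3491

θ₁ = 1.3962, θ₂ = 1.0474, θ₃ = 0.3491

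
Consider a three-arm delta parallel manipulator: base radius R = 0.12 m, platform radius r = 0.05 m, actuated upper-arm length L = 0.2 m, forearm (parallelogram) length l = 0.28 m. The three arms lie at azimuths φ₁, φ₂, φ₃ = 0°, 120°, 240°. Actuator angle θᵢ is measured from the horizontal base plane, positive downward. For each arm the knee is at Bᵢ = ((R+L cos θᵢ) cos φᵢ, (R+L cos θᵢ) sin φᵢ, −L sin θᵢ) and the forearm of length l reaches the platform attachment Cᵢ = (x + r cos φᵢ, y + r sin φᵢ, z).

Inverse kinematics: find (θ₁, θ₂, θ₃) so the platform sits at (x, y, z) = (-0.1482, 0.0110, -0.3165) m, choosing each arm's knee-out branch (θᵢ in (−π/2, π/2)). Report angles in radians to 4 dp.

θ₁ = 1.3961, θ₂ = 0.6106, θ₃ = 0.6982

rotate P by −φ1: (-0.1482, 0.0110, -0.3165)
  A=0.2182, B=-0.3165, C=(l²−L²−A²−y'²−z²)/(2L)=-0.2738
  θ1 = atan2(B,A) + arccos(C/0.3844) = 1.3961
rotate P by −φ2: (0.0836, 0.1228, -0.3165)
  e−x'=-0.0136;  (l²−L²−(e−x')²−y'²−z²)/2L = -0.1926
  γ=atan2(-0.3165,-0.0136)=-1.6138;  ψ=arccos(-0.6080)=2.2244;  θ2=γ+ψ≈0.6106
φ3=240.0° → target in arm frame (0.0646, -0.1338)
  e−x'=0.0054;  (l²−L²−(e−x')²−y'²−z²)/2L = -0.1993
  θ3 = atan2(B,A) + arccos(C/0.3165) = 0.6982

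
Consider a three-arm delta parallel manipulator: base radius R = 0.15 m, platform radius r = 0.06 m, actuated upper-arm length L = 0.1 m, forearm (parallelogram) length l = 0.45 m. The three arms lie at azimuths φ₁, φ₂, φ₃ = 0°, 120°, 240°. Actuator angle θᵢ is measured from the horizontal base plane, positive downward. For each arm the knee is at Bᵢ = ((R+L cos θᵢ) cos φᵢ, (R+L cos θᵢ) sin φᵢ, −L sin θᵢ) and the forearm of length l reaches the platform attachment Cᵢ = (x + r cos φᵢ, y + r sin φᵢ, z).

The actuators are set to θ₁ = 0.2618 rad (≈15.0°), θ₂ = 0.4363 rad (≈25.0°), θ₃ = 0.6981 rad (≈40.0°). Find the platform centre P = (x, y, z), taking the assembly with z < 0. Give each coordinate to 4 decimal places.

arm 1 at φ=0.0°: (R−r)+L cos θ1 = 0.1866;  S1 = (0.1866, 0.0000, -0.0259)
arm 2 at φ=120.0°: (R−r)+L cos θ2 = 0.1806;  S2 = (-0.0903, 0.1564, -0.0423)
arm 3 at φ=240.0°: (R−r)+L cos θ3 = 0.1666;  S3 = (-0.0833, -0.1443, -0.0643)
subtract pairs → two planes through P
linear system: -0.5538x+0.3129y = -0.0011−-0.0328z; -0.5398x+-0.2886y = -0.0036−-0.0768z
det = 0.3287;  x = 0.0044+-0.1018z,  y = 0.0043+-0.0756z
into |P−S₁|² = l²: 1.0161z² + 0.0882z + -0.1686 = 0;  Δ = 0.6931;  z = -0.4531 or 0.3662 → z<0 root = -0.4531
x = 0.0505, y = 0.0385

(0.0505, 0.0385, -0.4531)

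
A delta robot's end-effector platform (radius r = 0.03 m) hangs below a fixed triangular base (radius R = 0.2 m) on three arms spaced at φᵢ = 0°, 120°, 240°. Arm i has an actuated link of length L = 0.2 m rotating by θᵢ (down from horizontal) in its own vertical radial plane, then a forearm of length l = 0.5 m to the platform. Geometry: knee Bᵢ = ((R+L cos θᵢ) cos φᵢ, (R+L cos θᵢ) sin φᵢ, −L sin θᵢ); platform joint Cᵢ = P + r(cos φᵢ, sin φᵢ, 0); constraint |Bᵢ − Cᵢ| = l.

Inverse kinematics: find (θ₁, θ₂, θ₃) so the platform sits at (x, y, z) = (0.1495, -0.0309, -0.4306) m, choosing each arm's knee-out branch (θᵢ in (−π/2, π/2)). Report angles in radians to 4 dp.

θ₁ = -0.0874, θ₂ = 0.8727, θ₃ = 0.6982

rotate P by −φ1: (0.1495, -0.0309, -0.4306)
  e−x'=0.0205;  (l²−L²−(e−x')²−y'²−z²)/2L = 0.0580
  γ=atan2(-0.4306,0.0205)=-1.5232;  ψ=arccos(0.1346)=1.4358;  θ1=γ+ψ≈-0.0874
φ2=120.0° → target in arm frame (-0.1015, -0.1140)
  A=0.2715, B=-0.4306, C=(l²−L²−A²−y'²−z²)/(2L)=-0.1553
  θ2 = atan2(B,A) + arccos(C/0.5091) = 0.8727
arm 3 (φ=240.0°): x'=-0.0480, y'=0.1449
  A cos θ + B sin θ = C:  0.2180·cos θ + -0.4306·sin θ = -0.1098
  √(A²+B²)=0.4826;  θ3 = -1.1022+1.8004 ≈ 0.6982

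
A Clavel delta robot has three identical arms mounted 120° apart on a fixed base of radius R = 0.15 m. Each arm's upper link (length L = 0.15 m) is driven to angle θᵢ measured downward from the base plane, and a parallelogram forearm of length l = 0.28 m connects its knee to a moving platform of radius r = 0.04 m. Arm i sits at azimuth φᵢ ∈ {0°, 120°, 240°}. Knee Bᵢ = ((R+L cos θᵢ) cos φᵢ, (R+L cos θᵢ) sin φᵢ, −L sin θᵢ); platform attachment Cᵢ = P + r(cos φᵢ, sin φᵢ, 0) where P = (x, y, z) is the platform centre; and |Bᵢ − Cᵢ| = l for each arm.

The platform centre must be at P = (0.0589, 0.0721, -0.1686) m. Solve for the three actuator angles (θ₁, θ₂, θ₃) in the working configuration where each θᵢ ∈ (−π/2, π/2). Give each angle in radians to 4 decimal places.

θ₁ = -0.0869, θ₂ = 0.1746, θ₃ = 1.0471

φ1=0.0° → target in arm frame (0.0589, 0.0721)
  A=0.0511, B=-0.1686, C=(l²−L²−A²−y'²−z²)/(2L)=0.0655
  θ1 = atan2(B,A) + arccos(C/0.1762) = -0.0869
rotate P by −φ2: (0.0330, -0.0871, -0.1686)
  A cos θ + B sin θ = C:  0.0770·cos θ + -0.1686·sin θ = 0.0465
  √(A²+B²)=0.1854;  θ2 = -1.1423+1.3170 ≈ 0.1746
arm 3 (φ=240.0°): x'=-0.0919, y'=0.0150
  A cos θ + B sin θ = C:  0.2019·cos θ + -0.1686·sin θ = -0.0450
  θ3 = atan2(B,A) + arccos(C/0.2630) = 1.0471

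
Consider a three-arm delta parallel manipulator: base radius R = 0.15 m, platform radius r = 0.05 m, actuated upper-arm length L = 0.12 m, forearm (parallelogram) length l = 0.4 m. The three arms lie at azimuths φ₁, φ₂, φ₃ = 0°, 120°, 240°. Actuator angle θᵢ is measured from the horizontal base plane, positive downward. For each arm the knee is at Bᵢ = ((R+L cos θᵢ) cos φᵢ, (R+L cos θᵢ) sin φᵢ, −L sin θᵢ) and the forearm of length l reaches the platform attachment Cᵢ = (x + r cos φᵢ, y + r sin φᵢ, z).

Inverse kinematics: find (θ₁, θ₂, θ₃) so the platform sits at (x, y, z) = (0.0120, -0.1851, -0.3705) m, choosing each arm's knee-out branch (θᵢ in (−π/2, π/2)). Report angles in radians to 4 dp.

φ1=0.0° → target in arm frame (0.0120, -0.1851)
  e−x'=0.0880;  (l²−L²−(e−x')²−y'²−z²)/2L = -0.1403
  √(A²+B²)=0.3808;  θ1 = -1.3376+1.9482 ≈ 0.6106
rotate P by −φ2: (-0.1663, 0.0822, -0.3705)
  e−x'=0.2663;  (l²−L²−(e−x')²−y'²−z²)/2L = -0.2889
  √(A²+B²)=0.4563;  θ2 = -0.9476+2.2564 ≈ 1.3089
φ3=240.0° → target in arm frame (0.1543, 0.1029)
  e−x'=-0.0543;  (l²−L²−(e−x')²−y'²−z²)/2L = -0.0217
  √(A²+B²)=0.3745;  θ3 = -1.7163+1.6289 ≈ -0.0875

θ₁ = 0.6106, θ₂ = 1.3089, θ₃ = -0.0875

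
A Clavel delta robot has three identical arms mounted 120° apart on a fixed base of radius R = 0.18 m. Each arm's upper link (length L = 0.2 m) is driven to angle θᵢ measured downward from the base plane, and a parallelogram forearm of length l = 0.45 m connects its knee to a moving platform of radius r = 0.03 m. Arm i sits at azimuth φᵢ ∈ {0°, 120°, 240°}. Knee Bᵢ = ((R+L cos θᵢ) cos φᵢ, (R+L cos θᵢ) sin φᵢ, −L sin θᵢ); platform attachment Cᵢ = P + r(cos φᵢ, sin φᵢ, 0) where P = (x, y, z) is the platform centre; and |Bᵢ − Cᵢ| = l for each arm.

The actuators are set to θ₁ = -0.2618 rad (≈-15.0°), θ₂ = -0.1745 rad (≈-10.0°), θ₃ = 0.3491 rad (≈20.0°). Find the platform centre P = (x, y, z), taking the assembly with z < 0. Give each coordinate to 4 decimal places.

(0.0372, 0.0503, -0.2743)

arm 1 at φ=0.0°: (R−r)+L cos θ1 = 0.3432;  O1 = (0.3432, 0.0000, 0.0518)
φ2=120.0°: virtual centre (-0.1735, 0.3005, 0.0347), radius l
arm 3 at φ=240.0°: (R−r)+L cos θ3 = 0.3379;  O3 = (-0.1690, -0.2927, -0.0684)
|O₂|²−|O₁|² = 0.0011;  |O₃|²−|O₁|² = -0.0016
[-1.0333 0.6010 -0.0341]·P = 0.0011;  [-1.0243 -0.5853 -0.2403]·P = -0.0016
Cramer: x(z) = 0.0002-0.1347z;  y(z) = 0.0023-0.1749z
sphere 1 gives Az²+Bz+C=0 with A=1.0487, B=-0.0119, C=-0.0822;  B²−4AC=0.3450;  roots -0.2743, 0.2857;  negative root z = -0.2743
x = 0.0372, y = 0.0503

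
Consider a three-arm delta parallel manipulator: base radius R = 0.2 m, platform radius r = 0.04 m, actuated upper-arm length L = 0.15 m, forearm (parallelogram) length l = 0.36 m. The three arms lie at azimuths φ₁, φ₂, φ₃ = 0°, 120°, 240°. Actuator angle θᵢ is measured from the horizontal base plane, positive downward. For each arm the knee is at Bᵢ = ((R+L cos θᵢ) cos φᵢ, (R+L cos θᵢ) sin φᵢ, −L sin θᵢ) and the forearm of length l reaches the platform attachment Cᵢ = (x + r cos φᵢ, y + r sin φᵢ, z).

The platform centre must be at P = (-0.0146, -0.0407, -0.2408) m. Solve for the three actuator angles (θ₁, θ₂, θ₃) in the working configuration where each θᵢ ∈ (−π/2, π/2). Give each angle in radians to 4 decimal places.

rotate P by −φ1: (-0.0146, -0.0407, -0.2408)
  e−x'=0.1746;  (l²−L²−(e−x')²−y'²−z²)/2L = 0.0566
  √(A²+B²)=0.2974;  θ1 = -0.9434+1.3794 ≈ 0.4360
rotate P by −φ2: (-0.0279, 0.0330, -0.2408)
  e−x'=0.1879;  (l²−L²−(e−x')²−y'²−z²)/2L = 0.0423
  θ2 = atan2(B,A) + arccos(C/0.3055) = 0.5237
φ3=240.0° → target in arm frame (0.0425, 0.0077)
  A=0.1175, B=-0.2408, C=(l²−L²−A²−y'²−z²)/(2L)=0.1175
  γ=atan2(-0.2408,0.1175)=-1.1170;  ψ=arccos(0.4387)=1.1166;  θ3=γ+ψ≈-0.0003

θ₁ = 0.4360, θ₂ = 0.5237, θ₃ = -0.0003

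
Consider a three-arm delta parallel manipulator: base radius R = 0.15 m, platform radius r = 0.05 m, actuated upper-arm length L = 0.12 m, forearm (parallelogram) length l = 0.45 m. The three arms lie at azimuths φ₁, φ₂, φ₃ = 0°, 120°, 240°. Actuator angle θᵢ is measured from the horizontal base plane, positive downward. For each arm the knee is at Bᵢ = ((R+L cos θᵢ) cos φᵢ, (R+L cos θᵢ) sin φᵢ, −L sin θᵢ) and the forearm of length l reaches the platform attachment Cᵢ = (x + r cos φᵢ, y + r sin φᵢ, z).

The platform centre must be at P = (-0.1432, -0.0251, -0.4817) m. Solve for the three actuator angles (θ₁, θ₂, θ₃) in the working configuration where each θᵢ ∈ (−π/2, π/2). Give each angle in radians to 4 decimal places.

rotate P by −φ1: (-0.1432, -0.0251, -0.4817)
  A cos θ + B sin θ = C:  0.2432·cos θ + -0.4817·sin θ = -0.4321
  θ1 = atan2(B,A) + arccos(C/0.5396) = 1.3962
φ2=120.0° → target in arm frame (0.0499, 0.1366)
  A=0.0501, B=-0.4817, C=(l²−L²−A²−y'²−z²)/(2L)=-0.2712
  γ=atan2(-0.4817,0.0501)=-1.4671;  ψ=arccos(-0.5601)=2.1653;  θ2=γ+ψ≈0.6982
rotate P by −φ3: (0.0933, -0.1115, -0.4817)
  A cos θ + B sin θ = C:  0.0067·cos θ + -0.4817·sin θ = -0.2350
  θ3 = atan2(B,A) + arccos(C/0.4817) = 0.5234

θ₁ = 1.3962, θ₂ = 0.6982, θ₃ = 0.5234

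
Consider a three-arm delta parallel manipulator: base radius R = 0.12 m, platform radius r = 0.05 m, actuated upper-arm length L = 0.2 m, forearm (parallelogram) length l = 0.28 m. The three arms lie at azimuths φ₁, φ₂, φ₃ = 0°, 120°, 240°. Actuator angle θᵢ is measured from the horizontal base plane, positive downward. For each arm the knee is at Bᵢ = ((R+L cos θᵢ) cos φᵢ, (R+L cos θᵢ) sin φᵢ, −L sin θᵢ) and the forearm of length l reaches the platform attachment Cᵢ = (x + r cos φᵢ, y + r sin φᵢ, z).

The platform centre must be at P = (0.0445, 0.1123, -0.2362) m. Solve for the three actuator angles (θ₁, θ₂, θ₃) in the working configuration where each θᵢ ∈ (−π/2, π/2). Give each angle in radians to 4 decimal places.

arm 1 (φ=0.0°): x'=0.0445, y'=0.1123
  A=0.0255, B=-0.2362, C=(l²−L²−A²−y'²−z²)/(2L)=-0.0766
  θ1 = atan2(B,A) + arccos(C/0.2376) = 0.4360
φ2=120.0° → target in arm frame (0.0750, -0.0947)
  A cos θ + B sin θ = C:  -0.0050·cos θ + -0.2362·sin θ = -0.0660
  γ=atan2(-0.2362,-0.0050)=-1.5920;  ψ=arccos(-0.2792)=1.8537;  θ2=γ+ψ≈0.2617
rotate P by −φ3: (-0.1195, -0.0176, -0.2362)
  e−x'=0.1895;  (l²−L²−(e−x')²−y'²−z²)/2L = -0.1340
  θ3 = atan2(B,A) + arccos(C/0.3028) = 1.1346

θ₁ = 0.4360, θ₂ = 0.2617, θ₃ = 1.1346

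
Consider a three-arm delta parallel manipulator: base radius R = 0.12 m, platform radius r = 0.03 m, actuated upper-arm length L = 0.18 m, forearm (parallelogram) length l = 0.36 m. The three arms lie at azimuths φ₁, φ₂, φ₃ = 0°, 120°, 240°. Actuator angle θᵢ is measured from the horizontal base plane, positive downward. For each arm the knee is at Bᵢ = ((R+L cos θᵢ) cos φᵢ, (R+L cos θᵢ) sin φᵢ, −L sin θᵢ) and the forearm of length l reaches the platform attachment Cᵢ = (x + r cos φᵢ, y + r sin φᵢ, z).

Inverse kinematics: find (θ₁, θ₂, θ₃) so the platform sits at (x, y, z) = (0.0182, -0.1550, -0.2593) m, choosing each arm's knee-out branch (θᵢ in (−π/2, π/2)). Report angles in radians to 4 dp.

rotate P by −φ1: (0.0182, -0.1550, -0.2593)
  e−x'=0.0718;  (l²−L²−(e−x')²−y'²−z²)/2L = 0.0022
  √(A²+B²)=0.2691;  θ1 = -1.3007+1.5627 ≈ 0.2620
φ2=120.0° → target in arm frame (-0.1433, 0.0617)
  A cos θ + B sin θ = C:  0.2333·cos θ + -0.2593·sin θ = -0.0786
  γ=atan2(-0.2593,0.2333)=-0.8381;  ψ=arccos(-0.2253)=1.7980;  θ2=γ+ψ≈0.9600
arm 3 (φ=240.0°): x'=0.1251, y'=0.0933
  A cos θ + B sin θ = C:  -0.0351·cos θ + -0.2593·sin θ = 0.0556
  γ=atan2(-0.2593,-0.0351)=-1.7055;  ψ=arccos(0.2126)=1.3565;  θ3=γ+ψ≈-0.3490

θ₁ = 0.2620, θ₂ = 0.9600, θ₃ = -0.3490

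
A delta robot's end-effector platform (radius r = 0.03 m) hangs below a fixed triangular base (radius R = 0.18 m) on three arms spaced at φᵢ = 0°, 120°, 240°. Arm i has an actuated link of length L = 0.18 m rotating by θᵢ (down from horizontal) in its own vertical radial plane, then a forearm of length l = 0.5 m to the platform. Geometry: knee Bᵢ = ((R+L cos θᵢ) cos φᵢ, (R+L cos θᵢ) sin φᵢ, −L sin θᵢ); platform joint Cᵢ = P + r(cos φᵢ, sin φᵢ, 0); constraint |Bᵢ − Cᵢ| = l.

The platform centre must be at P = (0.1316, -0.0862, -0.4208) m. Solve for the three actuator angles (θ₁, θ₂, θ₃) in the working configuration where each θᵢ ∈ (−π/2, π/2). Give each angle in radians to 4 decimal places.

θ₁ = -0.1741, θ₂ = 0.8728, θ₃ = 0.3491

rotate P by −φ1: (0.1316, -0.0862, -0.4208)
  e−x'=0.0184;  (l²−L²−(e−x')²−y'²−z²)/2L = 0.0910
  √(A²+B²)=0.4212;  θ1 = -1.5271+1.3530 ≈ -0.1741
arm 2 (φ=120.0°): x'=-0.1405, y'=-0.0709
  A=0.2905, B=-0.4208, C=(l²−L²−A²−y'²−z²)/(2L)=-0.1357
  γ=atan2(-0.4208,0.2905)=-0.9667;  ψ=arccos(-0.2654)=1.8394;  θ2=γ+ψ≈0.8728
φ3=240.0° → target in arm frame (0.0089, 0.1571)
  A=0.1411, B=-0.4208, C=(l²−L²−A²−y'²−z²)/(2L)=-0.0113
  γ=atan2(-0.4208,0.1411)=-1.2472;  ψ=arccos(-0.0254)=1.5962;  θ3=γ+ψ≈0.3491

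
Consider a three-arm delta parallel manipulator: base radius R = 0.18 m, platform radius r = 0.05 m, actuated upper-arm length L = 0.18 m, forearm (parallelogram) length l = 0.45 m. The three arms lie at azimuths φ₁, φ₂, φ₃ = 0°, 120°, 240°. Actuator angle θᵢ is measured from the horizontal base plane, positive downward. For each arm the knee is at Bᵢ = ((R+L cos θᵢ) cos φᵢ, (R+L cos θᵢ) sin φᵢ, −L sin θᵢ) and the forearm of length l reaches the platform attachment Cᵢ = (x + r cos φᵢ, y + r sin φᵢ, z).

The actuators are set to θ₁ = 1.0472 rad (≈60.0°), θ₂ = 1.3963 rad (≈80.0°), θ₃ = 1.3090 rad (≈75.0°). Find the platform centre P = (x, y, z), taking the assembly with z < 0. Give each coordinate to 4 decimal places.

(0.0594, -0.0151, -0.5760)

arm 1 at φ=0.0°: ρ1 = 0.2200;  centre 1 = (0.2200, 0.0000, -0.1559)
φ2=120.0°: virtual centre (-0.0806, 0.1396, -0.1773), radius l
arm 3 at φ=240.0°: ρ3 = 0.1766;  centre 3 = (-0.0883, -0.1529, -0.1739)
subtract pairs → two planes through P
linear system: -0.6012x+0.2793y = -0.0153−-0.0428z; -0.6166x+-0.3059y = -0.0113−-0.0360z
det = 0.3561;  x = 0.0220+-0.0649z,  y = -0.0074+0.0133z
quadratic in z: (1.0044)z²+(0.3373)z+(-0.1389)=0, √Δ=0.8197 → z ∈ {-0.5760, 0.2402}; z = -0.5760 (taking z<0)
x = 0.0594, y = -0.0151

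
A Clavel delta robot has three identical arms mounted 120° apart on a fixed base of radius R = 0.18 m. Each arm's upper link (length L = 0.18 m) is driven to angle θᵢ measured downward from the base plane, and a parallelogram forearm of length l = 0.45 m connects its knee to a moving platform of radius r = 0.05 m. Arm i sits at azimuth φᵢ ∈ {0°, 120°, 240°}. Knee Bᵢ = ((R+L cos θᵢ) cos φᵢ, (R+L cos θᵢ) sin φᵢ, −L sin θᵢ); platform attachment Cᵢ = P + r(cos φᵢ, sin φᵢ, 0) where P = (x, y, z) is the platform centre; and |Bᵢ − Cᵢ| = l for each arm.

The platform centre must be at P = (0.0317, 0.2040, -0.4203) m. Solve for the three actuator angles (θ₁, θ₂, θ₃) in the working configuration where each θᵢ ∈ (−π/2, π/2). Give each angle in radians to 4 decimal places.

θ₁ = 0.6111, θ₂ = 0.0874, θ₃ = 1.3092

φ1=0.0° → target in arm frame (0.0317, 0.2040)
  A cos θ + B sin θ = C:  0.0983·cos θ + -0.4203·sin θ = -0.1606
  √(A²+B²)=0.4316;  θ1 = -1.3410+1.9521 ≈ 0.6111
rotate P by −φ2: (0.1608, -0.1295, -0.4203)
  e−x'=-0.0308;  (l²−L²−(e−x')²−y'²−z²)/2L = -0.0674
  θ2 = atan2(B,A) + arccos(C/0.4214) = 0.0874
rotate P by −φ3: (-0.1925, -0.0745, -0.4203)
  A=0.3225, B=-0.4203, C=(l²−L²−A²−y'²−z²)/(2L)=-0.3226
  θ3 = atan2(B,A) + arccos(C/0.5298) = 1.3092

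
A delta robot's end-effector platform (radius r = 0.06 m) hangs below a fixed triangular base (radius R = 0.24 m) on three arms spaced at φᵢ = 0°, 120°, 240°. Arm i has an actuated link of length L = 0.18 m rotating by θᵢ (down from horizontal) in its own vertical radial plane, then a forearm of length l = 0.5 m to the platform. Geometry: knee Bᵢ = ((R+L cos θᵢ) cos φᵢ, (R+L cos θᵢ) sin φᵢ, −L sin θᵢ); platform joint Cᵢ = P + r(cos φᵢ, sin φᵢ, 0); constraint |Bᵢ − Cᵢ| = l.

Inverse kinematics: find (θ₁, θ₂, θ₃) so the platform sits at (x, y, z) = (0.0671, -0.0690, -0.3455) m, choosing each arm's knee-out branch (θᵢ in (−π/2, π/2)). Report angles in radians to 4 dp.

θ₁ = -0.3490, θ₂ = 0.5239, θ₃ = -0.0873

rotate P by −φ1: (0.0671, -0.0690, -0.3455)
  e−x'=0.1129;  (l²−L²−(e−x')²−y'²−z²)/2L = 0.2242
  √(A²+B²)=0.3635;  θ1 = -1.2550+0.9060 ≈ -0.3490
φ2=120.0° → target in arm frame (-0.0933, -0.0236)
  A cos θ + B sin θ = C:  0.2733·cos θ + -0.3455·sin θ = 0.0638
  θ2 = atan2(B,A) + arccos(C/0.4405) = 0.5239
arm 3 (φ=240.0°): x'=0.0262, y'=0.0926
  A=0.1538, B=-0.3455, C=(l²−L²−A²−y'²−z²)/(2L)=0.1833
  √(A²+B²)=0.3782;  θ3 = -1.1520+1.0647 ≈ -0.0873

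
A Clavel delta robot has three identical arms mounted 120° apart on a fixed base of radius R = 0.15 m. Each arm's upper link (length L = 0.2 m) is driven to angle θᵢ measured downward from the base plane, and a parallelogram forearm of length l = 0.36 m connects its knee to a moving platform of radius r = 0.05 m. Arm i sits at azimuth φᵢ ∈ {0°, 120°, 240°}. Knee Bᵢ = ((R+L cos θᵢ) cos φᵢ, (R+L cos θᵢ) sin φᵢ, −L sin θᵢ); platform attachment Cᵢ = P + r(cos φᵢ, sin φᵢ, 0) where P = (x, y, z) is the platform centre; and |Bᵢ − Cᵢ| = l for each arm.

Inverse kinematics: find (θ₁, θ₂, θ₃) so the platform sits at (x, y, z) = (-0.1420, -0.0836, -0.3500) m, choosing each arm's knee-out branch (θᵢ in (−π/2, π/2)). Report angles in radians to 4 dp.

θ₁ = 1.2218, θ₂ = 0.7855, θ₃ = 0.1743

rotate P by −φ1: (-0.1420, -0.0836, -0.3500)
  A=0.2420, B=-0.3500, C=(l²−L²−A²−y'²−z²)/(2L)=-0.2461
  γ=atan2(-0.3500,0.2420)=-0.9658;  ψ=arccos(-0.5784)=2.1876;  θ1=γ+ψ≈1.2218
φ2=120.0° → target in arm frame (-0.0014, 0.1648)
  A=0.1014, B=-0.3500, C=(l²−L²−A²−y'²−z²)/(2L)=-0.1758
  √(A²+B²)=0.3644;  θ2 = -1.2888+2.0743 ≈ 0.7855
arm 3 (φ=240.0°): x'=0.1434, y'=-0.0812
  A=-0.0434, B=-0.3500, C=(l²−L²−A²−y'²−z²)/(2L)=-0.1034
  θ3 = atan2(B,A) + arccos(C/0.3527) = 0.1743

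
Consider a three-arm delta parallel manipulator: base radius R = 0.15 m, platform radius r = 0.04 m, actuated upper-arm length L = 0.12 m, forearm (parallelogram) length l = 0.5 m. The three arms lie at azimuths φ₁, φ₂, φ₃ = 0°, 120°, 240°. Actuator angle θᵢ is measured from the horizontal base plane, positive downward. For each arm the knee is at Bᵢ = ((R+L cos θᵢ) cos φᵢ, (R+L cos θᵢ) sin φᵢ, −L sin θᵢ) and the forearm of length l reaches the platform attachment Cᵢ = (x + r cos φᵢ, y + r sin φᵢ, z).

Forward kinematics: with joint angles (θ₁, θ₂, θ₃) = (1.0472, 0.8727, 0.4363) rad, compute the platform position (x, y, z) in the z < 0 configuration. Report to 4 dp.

(-0.0741, -0.0693, -0.5348)

arm 1 at φ=0.0°: (R−r)+L cos θ1 = 0.1700;  S1 = (0.1700, 0.0000, -0.1039)
S2 = (0.1871·cos120.0°, 0.1871·sin120.0°, -0.0919) = (-0.0936, 0.1621, -0.0919)
arm 3 at φ=240.0°: (R−r)+L cos θ3 = 0.2188;  S3 = (-0.1094, -0.1895, -0.0507)
subtract pairs → two planes through P
linear system: -0.5271x+0.3241y = 0.0038−0.0240z; -0.5588x+-0.3789y = 0.0107−0.1064z
det = 0.3808;  x = -0.0129+0.1144z,  y = -0.0093+0.1121z
quadratic in z: (1.0257)z²+(0.1639)z+(-0.2057)=0, √Δ=0.9331 → z ∈ {-0.5348, 0.3750}; z = -0.5348 (taking z<0)
x = -0.0741, y = -0.0693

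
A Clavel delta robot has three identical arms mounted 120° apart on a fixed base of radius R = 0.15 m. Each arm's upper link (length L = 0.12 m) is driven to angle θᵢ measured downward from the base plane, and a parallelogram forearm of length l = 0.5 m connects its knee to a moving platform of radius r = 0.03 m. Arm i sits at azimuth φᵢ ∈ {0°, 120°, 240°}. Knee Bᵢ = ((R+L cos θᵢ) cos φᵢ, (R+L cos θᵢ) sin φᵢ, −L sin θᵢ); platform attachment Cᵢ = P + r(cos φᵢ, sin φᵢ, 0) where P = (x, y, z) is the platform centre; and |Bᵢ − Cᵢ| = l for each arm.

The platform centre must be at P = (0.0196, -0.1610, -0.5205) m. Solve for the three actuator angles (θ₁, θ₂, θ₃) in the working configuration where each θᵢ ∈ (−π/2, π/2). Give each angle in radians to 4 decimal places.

rotate P by −φ1: (0.0196, -0.1610, -0.5205)
  e−x'=0.1004;  (l²−L²−(e−x')²−y'²−z²)/2L = -0.2972
  θ1 = atan2(B,A) + arccos(C/0.5301) = 0.7857
arm 2 (φ=120.0°): x'=-0.1492, y'=0.0635
  A=0.2692, B=-0.5205, C=(l²−L²−A²−y'²−z²)/(2L)=-0.4660
  θ2 = atan2(B,A) + arccos(C/0.5860) = 1.3967
arm 3 (φ=240.0°): x'=0.1296, y'=0.0975
  A=-0.0096, B=-0.5205, C=(l²−L²−A²−y'²−z²)/(2L)=-0.1871
  γ=atan2(-0.5205,-0.0096)=-1.5893;  ψ=arccos(-0.3595)=1.9385;  θ3=γ+ψ≈0.3492

θ₁ = 0.7857, θ₂ = 1.3967, θ₃ = 0.3492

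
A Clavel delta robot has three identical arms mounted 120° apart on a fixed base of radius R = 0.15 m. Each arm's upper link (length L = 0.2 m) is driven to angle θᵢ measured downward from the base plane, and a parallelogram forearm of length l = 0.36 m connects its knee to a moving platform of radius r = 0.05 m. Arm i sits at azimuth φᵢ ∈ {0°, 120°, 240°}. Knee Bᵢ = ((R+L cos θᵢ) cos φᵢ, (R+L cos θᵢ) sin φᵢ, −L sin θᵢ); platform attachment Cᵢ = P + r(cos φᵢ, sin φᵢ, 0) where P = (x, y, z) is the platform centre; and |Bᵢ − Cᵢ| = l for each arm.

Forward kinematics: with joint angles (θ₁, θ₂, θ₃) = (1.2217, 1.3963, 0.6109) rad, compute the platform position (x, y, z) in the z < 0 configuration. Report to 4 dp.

φ1=0.0°: virtual centre (0.1684, 0.0000, -0.1879), radius l
φ2=120.0°: virtual centre (-0.0674, 0.1167, -0.1970), radius l
S3 = (0.2638·cos240.0°, 0.2638·sin240.0°, -0.1147) = (-0.1319, -0.2285, -0.1147)
eliminate P² terms by subtracting sphere 1 from 2 and 3
linear system: -0.4715x+0.2333y = -0.0067−-0.0181z; -0.6006x+-0.4570y = 0.0191−0.1464z
det = 0.3556;  x = -0.0039+0.0729z,  y = -0.0367+0.2246z
into |P−S₁|² = l²: 1.0558z² + 0.3343z + -0.0633 = 0;  Δ = 0.3789;  z = -0.4498 or 0.1332 → z<0 root = -0.4498
x = -0.0366, y = -0.1377

(-0.0366, -0.1377, -0.4498)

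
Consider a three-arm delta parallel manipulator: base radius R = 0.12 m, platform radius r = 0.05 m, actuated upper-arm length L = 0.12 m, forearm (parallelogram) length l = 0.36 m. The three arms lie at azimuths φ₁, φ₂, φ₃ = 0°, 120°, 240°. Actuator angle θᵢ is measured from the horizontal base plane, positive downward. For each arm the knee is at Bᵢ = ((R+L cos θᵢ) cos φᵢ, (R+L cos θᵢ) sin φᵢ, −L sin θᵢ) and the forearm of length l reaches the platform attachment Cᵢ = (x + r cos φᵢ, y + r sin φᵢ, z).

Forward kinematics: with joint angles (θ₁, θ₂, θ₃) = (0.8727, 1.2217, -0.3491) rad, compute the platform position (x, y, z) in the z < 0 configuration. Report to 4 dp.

φ1=0.0°: virtual centre (0.1471, 0.0000, -0.0919), radius l
φ2=120.0°: virtual centre (-0.0555, 0.0962, -0.1128), radius l
centre 3 = (0.1828·cos240.0°, 0.1828·sin240.0°, 0.0410) = (-0.0914, -0.1583, 0.0410)
subtract pairs → two planes through P
plane₁₂: -0.4053x+0.1923y+-0.0417z = -0.0051
Cramer: x(z) = 0.0029+0.1725z;  y(z) = -0.0201+0.5802z
quadratic in z: (1.3664)z²+(0.1107)z+(-0.0999)=0, √Δ=0.7473 → z ∈ {-0.3140, 0.2330}; z = -0.3140 (taking z<0)
x = -0.0513, y = -0.2023

(-0.0513, -0.2023, -0.3140)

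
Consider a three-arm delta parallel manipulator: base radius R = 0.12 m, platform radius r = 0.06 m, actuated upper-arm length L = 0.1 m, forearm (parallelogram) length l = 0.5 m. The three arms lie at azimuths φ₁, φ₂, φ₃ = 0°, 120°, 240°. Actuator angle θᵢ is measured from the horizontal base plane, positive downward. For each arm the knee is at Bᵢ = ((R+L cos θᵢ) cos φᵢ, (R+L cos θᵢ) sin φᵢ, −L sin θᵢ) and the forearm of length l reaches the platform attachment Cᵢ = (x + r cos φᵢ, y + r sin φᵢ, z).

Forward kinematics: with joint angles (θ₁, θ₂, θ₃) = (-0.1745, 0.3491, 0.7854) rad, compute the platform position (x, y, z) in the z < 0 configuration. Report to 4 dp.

arm 1 at φ=0.0°: (R−r)+L cos θ1 = 0.1585;  O1 = (0.1585, 0.0000, 0.0174)
φ2=120.0°: virtual centre (-0.0770, 0.1333, -0.0342), radius l
O3 = (0.1307·cos240.0°, 0.1307·sin240.0°, -0.0707) = (-0.0654, -0.1132, -0.0707)
|O₂|²−|O₁|² = -0.0005;  |O₃|²−|O₁|² = -0.0033
linear system: -0.4709x+0.2667y = -0.0005−-0.1031z; -0.4477x+-0.2264y = -0.0033−-0.1761z
det = 0.2260;  x = 0.0045+-0.3112z,  y = 0.0059+-0.1627z
quadratic in z: (1.1233)z²+(0.0592)z+(-0.2259)=0, √Δ=1.0093 → z ∈ {-0.4756, 0.4229}; z = -0.4756 (taking z<0)
x = 0.1525, y = 0.0833

(0.1525, 0.0833, -0.4756)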